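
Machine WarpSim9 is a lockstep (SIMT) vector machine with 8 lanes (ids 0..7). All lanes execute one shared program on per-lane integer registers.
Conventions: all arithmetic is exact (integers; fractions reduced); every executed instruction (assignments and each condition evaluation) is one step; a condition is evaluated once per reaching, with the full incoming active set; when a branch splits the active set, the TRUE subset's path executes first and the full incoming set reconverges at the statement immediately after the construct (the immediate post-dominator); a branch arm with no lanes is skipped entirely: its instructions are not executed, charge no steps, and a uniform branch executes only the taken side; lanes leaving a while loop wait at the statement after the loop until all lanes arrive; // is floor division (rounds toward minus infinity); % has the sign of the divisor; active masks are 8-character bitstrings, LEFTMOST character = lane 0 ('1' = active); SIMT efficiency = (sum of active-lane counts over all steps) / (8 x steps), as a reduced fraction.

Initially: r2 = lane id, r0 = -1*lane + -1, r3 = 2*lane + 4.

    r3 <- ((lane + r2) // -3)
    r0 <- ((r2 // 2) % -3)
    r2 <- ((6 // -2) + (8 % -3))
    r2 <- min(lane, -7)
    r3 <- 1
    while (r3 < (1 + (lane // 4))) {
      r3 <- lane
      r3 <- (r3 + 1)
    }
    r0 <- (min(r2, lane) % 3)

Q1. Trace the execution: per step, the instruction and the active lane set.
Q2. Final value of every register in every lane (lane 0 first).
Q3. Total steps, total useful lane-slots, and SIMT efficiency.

step 0: r3 <- ((lane + r2) // -3)    11111111
step 1: r0 <- ((r2 // 2) % -3)       11111111
step 2: r2 <- ((6 // -2) + (8 % -3)) 11111111
step 3: r2 <- min(lane, -7)          11111111
step 4: r3 <- 1                      11111111
step 5: eval (r3 < (1 + (lane // 4))) 11111111
step 6: r3 <- lane                   00001111
step 7: r3 <- (r3 + 1)               00001111
step 8: eval (r3 < (1 + (lane // 4))) 00001111
step 9: r0 <- (min(r2, lane) % 3)    11111111

Answer: 10 steps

r2: -7,-7,-7,-7,-7,-7,-7,-7
r0: 2,2,2,2,2,2,2,2
r3: 1,1,1,1,5,6,7,8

steps = 10; useful = 68; efficiency = 68/80 = 17/20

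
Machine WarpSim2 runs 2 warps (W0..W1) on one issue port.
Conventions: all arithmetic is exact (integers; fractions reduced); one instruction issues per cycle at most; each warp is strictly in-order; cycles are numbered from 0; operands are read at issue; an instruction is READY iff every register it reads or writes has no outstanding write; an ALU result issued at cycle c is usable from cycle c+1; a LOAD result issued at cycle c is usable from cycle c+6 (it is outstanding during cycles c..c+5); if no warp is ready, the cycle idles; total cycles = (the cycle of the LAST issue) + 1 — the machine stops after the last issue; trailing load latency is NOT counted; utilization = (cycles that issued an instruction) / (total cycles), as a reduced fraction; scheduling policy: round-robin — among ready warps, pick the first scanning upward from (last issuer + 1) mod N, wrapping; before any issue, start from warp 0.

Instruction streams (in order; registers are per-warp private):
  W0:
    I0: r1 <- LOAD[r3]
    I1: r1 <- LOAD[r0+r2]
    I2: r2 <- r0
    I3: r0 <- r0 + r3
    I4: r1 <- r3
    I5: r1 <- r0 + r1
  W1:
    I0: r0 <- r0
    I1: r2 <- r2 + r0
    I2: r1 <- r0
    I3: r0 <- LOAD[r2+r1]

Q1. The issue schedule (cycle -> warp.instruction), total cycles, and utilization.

cycle 0: W0.I0
cycle 1: W1.I0
cycle 2: W1.I1
cycle 3: W1.I2
cycle 4: W1.I3
cycle 5: idle
cycle 6: W0.I1
cycle 7: W0.I2
cycle 8: W0.I3
cycle 9: idle
cycle 10: idle
cycle 11: idle
cycle 12: W0.I4
cycle 13: W0.I5

Answer: 14 cycles, utilization 5/7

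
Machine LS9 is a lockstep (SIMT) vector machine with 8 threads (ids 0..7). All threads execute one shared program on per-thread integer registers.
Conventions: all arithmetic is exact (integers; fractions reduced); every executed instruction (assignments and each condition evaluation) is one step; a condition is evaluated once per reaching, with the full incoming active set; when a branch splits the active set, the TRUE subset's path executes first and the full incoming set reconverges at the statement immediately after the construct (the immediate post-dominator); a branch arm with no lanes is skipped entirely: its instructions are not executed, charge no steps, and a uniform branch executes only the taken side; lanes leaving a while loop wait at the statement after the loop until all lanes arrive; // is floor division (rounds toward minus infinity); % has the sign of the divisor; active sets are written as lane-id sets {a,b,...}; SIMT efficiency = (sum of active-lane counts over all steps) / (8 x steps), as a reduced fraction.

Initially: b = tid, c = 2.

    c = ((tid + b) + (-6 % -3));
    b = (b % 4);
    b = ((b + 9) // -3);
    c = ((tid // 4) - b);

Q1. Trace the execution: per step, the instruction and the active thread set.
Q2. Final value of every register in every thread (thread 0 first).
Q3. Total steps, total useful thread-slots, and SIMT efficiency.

step 0: c <- ((tid + b) + (-6 % -3)) {0,1,2,3,4,5,6,7}
step 1: b <- (b % 4)                 {0,1,2,3,4,5,6,7}
step 2: b <- ((b + 9) // -3)         {0,1,2,3,4,5,6,7}
step 3: c <- ((tid // 4) - b)        {0,1,2,3,4,5,6,7}

Answer: 4 steps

b: -3,-4,-4,-4,-3,-4,-4,-4
c: 3,4,4,4,4,5,5,5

steps = 4; useful = 32; efficiency = 32/32 = 1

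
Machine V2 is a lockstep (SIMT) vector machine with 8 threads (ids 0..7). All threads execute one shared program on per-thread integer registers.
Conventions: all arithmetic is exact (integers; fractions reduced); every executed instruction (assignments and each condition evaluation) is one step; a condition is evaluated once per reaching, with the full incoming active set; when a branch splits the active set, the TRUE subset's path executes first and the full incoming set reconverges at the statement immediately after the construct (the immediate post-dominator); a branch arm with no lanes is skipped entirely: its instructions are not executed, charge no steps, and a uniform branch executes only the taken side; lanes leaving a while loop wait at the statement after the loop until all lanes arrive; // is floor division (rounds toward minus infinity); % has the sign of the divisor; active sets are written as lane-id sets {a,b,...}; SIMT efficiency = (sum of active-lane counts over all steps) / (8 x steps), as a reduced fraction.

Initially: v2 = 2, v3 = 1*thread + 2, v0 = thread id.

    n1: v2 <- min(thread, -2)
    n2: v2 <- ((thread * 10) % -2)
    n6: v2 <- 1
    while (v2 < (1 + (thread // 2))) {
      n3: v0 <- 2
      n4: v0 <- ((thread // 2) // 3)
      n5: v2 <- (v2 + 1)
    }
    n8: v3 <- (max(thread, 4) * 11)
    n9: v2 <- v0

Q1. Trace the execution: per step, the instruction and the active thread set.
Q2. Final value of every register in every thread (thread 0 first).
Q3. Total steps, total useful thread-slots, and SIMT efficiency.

step 0: v2 <- min(thread, -2)        {0,1,2,3,4,5,6,7}
step 1: v2 <- ((thread * 10) % -2)   {0,1,2,3,4,5,6,7}
step 2: v2 <- 1                      {0,1,2,3,4,5,6,7}
step 3: eval (v2 < (1 + (thread // 2))) {0,1,2,3,4,5,6,7}
step 4: v0 <- 2                      {2,3,4,5,6,7}
step 5: v0 <- ((thread // 2) // 3)   {2,3,4,5,6,7}
step 6: v2 <- (v2 + 1)               {2,3,4,5,6,7}
step 7: eval (v2 < (1 + (thread // 2))) {2,3,4,5,6,7}
step 8: v0 <- 2                      {4,5,6,7}
step 9: v0 <- ((thread // 2) // 3)   {4,5,6,7}
step 10: v2 <- (v2 + 1)               {4,5,6,7}
step 11: eval (v2 < (1 + (thread // 2))) {4,5,6,7}
step 12: v0 <- 2                      {6,7}
step 13: v0 <- ((thread // 2) // 3)   {6,7}
step 14: v2 <- (v2 + 1)               {6,7}
step 15: eval (v2 < (1 + (thread // 2))) {6,7}
step 16: v3 <- (max(thread, 4) * 11)  {0,1,2,3,4,5,6,7}
step 17: v2 <- v0                     {0,1,2,3,4,5,6,7}

Answer: 18 steps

v2: 0,1,0,0,0,0,1,1
v3: 44,44,44,44,44,55,66,77
v0: 0,1,0,0,0,0,1,1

steps = 18; useful = 96; efficiency = 96/144 = 2/3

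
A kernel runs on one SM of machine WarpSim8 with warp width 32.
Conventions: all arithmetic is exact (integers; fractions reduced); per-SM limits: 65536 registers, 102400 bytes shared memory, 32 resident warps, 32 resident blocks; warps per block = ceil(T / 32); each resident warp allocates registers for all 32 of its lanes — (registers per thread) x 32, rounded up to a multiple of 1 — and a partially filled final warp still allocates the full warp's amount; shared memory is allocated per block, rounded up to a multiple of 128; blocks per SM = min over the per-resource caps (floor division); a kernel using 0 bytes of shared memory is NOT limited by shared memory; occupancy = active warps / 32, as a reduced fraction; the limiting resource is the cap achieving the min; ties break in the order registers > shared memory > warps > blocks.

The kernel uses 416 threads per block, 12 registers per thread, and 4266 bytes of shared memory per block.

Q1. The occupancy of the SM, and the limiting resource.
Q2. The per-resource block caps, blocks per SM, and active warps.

Answer: occupancy 13/16, limited by warps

registers: 13 blocks
shared memory: 23 blocks
warps: 2 blocks
blocks: 32 blocks

Answer: 2 blocks, 26 active warps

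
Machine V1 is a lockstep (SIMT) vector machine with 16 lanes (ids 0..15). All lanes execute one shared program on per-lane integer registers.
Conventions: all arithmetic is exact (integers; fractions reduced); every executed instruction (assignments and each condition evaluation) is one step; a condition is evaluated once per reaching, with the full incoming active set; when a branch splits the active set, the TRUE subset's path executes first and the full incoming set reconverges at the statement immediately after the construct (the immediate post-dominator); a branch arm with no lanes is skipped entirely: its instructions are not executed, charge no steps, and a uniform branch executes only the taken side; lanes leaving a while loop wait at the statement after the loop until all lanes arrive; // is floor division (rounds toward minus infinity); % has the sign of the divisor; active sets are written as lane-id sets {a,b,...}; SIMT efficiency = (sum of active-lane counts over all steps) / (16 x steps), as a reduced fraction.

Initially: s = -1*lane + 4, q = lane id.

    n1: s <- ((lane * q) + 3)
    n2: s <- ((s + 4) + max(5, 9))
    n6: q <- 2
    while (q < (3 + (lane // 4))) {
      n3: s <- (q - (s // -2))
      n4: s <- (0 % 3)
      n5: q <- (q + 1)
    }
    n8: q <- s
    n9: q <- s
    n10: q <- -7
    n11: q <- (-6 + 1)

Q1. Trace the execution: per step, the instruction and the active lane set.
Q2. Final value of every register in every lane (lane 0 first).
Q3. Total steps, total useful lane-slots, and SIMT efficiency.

step 0: s <- ((lane * q) + 3)        {0,1,2,3,4,5,6,7,8,9,10,11,12,13,14,15}
step 1: s <- ((s + 4) + max(5, 9))   {0,1,2,3,4,5,6,7,8,9,10,11,12,13,14,15}
step 2: q <- 2                       {0,1,2,3,4,5,6,7,8,9,10,11,12,13,14,15}
step 3: eval (q < (3 + (lane // 4))) {0,1,2,3,4,5,6,7,8,9,10,11,12,13,14,15}
step 4: s <- (q - (s // -2))         {0,1,2,3,4,5,6,7,8,9,10,11,12,13,14,15}
step 5: s <- (0 % 3)                 {0,1,2,3,4,5,6,7,8,9,10,11,12,13,14,15}
step 6: q <- (q + 1)                 {0,1,2,3,4,5,6,7,8,9,10,11,12,13,14,15}
step 7: eval (q < (3 + (lane // 4))) {0,1,2,3,4,5,6,7,8,9,10,11,12,13,14,15}
step 8: s <- (q - (s // -2))         {4,5,6,7,8,9,10,11,12,13,14,15}
step 9: s <- (0 % 3)                 {4,5,6,7,8,9,10,11,12,13,14,15}
step 10: q <- (q + 1)                 {4,5,6,7,8,9,10,11,12,13,14,15}
step 11: eval (q < (3 + (lane // 4))) {4,5,6,7,8,9,10,11,12,13,14,15}
step 12: s <- (q - (s // -2))         {8,9,10,11,12,13,14,15}
step 13: s <- (0 % 3)                 {8,9,10,11,12,13,14,15}
step 14: q <- (q + 1)                 {8,9,10,11,12,13,14,15}
step 15: eval (q < (3 + (lane // 4))) {8,9,10,11,12,13,14,15}
step 16: s <- (q - (s // -2))         {12,13,14,15}
step 17: s <- (0 % 3)                 {12,13,14,15}
step 18: q <- (q + 1)                 {12,13,14,15}
step 19: eval (q < (3 + (lane // 4))) {12,13,14,15}
step 20: q <- s                       {0,1,2,3,4,5,6,7,8,9,10,11,12,13,14,15}
step 21: q <- s                       {0,1,2,3,4,5,6,7,8,9,10,11,12,13,14,15}
step 22: q <- -7                      {0,1,2,3,4,5,6,7,8,9,10,11,12,13,14,15}
step 23: q <- (-6 + 1)                {0,1,2,3,4,5,6,7,8,9,10,11,12,13,14,15}

Answer: 24 steps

s: 0,0,0,0,0,0,0,0,0,0,0,0,0,0,0,0
q: -5,-5,-5,-5,-5,-5,-5,-5,-5,-5,-5,-5,-5,-5,-5,-5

steps = 24; useful = 288; efficiency = 288/384 = 3/4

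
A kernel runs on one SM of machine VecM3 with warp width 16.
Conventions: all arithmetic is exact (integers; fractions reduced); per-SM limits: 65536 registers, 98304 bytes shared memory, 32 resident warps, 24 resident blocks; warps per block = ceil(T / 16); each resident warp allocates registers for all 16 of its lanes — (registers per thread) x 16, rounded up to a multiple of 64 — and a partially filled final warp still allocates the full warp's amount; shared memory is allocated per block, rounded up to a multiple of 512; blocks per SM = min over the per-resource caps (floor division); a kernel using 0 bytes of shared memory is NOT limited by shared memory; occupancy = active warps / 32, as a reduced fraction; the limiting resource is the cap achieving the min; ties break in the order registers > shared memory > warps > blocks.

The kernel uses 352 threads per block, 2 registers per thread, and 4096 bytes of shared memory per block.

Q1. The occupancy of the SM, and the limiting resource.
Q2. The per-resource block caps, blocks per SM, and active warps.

Answer: occupancy 11/16, limited by warps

registers: 46 blocks
shared memory: 24 blocks
warps: 1 block
blocks: 24 blocks

Answer: 1 block, 22 active warps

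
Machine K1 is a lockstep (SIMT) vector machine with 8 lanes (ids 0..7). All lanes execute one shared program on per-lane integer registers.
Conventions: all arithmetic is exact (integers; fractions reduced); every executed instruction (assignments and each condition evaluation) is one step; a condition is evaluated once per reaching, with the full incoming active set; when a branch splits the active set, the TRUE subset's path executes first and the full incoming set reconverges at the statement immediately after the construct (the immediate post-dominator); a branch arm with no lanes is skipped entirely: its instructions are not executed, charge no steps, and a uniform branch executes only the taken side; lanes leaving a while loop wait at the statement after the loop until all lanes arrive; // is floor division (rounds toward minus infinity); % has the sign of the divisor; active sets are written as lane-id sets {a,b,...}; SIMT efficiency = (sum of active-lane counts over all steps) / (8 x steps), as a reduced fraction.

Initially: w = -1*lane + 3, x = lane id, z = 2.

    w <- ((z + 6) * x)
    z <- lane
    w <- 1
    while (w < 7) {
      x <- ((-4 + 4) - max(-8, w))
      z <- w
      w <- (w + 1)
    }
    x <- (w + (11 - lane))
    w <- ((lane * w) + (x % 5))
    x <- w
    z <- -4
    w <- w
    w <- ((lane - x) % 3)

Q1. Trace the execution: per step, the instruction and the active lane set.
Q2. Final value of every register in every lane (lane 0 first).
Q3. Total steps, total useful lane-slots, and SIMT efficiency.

step 0: w <- ((z + 6) * x)           {0,1,2,3,4,5,6,7}
step 1: z <- lane                    {0,1,2,3,4,5,6,7}
step 2: w <- 1                       {0,1,2,3,4,5,6,7}
step 3: eval (w < 7)                 {0,1,2,3,4,5,6,7}
step 4: x <- ((-4 + 4) - max(-8, w)) {0,1,2,3,4,5,6,7}
step 5: z <- w                       {0,1,2,3,4,5,6,7}
step 6: w <- (w + 1)                 {0,1,2,3,4,5,6,7}
step 7: eval (w < 7)                 {0,1,2,3,4,5,6,7}
step 8: x <- ((-4 + 4) - max(-8, w)) {0,1,2,3,4,5,6,7}
step 9: z <- w                       {0,1,2,3,4,5,6,7}
step 10: w <- (w + 1)                 {0,1,2,3,4,5,6,7}
step 11: eval (w < 7)                 {0,1,2,3,4,5,6,7}
step 12: x <- ((-4 + 4) - max(-8, w)) {0,1,2,3,4,5,6,7}
step 13: z <- w                       {0,1,2,3,4,5,6,7}
step 14: w <- (w + 1)                 {0,1,2,3,4,5,6,7}
step 15: eval (w < 7)                 {0,1,2,3,4,5,6,7}
step 16: x <- ((-4 + 4) - max(-8, w)) {0,1,2,3,4,5,6,7}
step 17: z <- w                       {0,1,2,3,4,5,6,7}
step 18: w <- (w + 1)                 {0,1,2,3,4,5,6,7}
step 19: eval (w < 7)                 {0,1,2,3,4,5,6,7}
step 20: x <- ((-4 + 4) - max(-8, w)) {0,1,2,3,4,5,6,7}
step 21: z <- w                       {0,1,2,3,4,5,6,7}
step 22: w <- (w + 1)                 {0,1,2,3,4,5,6,7}
step 23: eval (w < 7)                 {0,1,2,3,4,5,6,7}
step 24: x <- ((-4 + 4) - max(-8, w)) {0,1,2,3,4,5,6,7}
step 25: z <- w                       {0,1,2,3,4,5,6,7}
step 26: w <- (w + 1)                 {0,1,2,3,4,5,6,7}
step 27: eval (w < 7)                 {0,1,2,3,4,5,6,7}
step 28: x <- (w + (11 - lane))       {0,1,2,3,4,5,6,7}
step 29: w <- ((lane * w) + (x % 5))  {0,1,2,3,4,5,6,7}
step 30: x <- w                       {0,1,2,3,4,5,6,7}
step 31: z <- -4                      {0,1,2,3,4,5,6,7}
step 32: w <- w                       {0,1,2,3,4,5,6,7}
step 33: w <- ((lane - x) % 3)        {0,1,2,3,4,5,6,7}

Answer: 34 steps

w: 0,1,2,0,2,0,1,2
x: 3,9,15,21,32,38,44,50
z: -4,-4,-4,-4,-4,-4,-4,-4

steps = 34; useful = 272; efficiency = 272/272 = 1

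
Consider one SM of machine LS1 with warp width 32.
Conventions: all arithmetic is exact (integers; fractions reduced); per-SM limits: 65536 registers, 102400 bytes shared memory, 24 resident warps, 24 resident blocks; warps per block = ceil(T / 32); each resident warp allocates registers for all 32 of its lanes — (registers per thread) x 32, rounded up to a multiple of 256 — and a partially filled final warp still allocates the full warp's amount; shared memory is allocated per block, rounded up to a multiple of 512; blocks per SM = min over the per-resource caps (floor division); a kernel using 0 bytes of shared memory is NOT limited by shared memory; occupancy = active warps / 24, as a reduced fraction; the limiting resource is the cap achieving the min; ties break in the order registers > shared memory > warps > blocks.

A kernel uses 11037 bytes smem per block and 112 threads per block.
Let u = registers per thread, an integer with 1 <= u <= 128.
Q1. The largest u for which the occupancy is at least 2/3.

Answer: u = 128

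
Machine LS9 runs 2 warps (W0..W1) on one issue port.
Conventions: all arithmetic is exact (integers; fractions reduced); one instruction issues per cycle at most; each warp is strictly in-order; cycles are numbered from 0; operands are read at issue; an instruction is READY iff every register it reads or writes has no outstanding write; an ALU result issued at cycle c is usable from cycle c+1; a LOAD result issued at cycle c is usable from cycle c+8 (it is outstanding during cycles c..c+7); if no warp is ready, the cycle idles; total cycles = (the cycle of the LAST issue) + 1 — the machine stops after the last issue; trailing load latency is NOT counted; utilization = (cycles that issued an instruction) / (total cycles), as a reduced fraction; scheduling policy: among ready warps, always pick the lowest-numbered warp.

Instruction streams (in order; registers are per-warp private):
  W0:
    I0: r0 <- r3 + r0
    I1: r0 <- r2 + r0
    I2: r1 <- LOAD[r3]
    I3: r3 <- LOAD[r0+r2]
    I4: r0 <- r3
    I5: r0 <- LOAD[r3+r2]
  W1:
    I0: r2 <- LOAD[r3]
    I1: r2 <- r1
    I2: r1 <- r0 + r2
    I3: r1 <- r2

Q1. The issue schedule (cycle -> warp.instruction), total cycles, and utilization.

cycle 0: W0.I0
cycle 1: W0.I1
cycle 2: W0.I2
cycle 3: W0.I3
cycle 4: W1.I0
cycle 5: idle
cycle 6: idle
cycle 7: idle
cycle 8: idle
cycle 9: idle
cycle 10: idle
cycle 11: W0.I4
cycle 12: W0.I5
cycle 13: W1.I1
cycle 14: W1.I2
cycle 15: W1.I3

Answer: 16 cycles, utilization 5/8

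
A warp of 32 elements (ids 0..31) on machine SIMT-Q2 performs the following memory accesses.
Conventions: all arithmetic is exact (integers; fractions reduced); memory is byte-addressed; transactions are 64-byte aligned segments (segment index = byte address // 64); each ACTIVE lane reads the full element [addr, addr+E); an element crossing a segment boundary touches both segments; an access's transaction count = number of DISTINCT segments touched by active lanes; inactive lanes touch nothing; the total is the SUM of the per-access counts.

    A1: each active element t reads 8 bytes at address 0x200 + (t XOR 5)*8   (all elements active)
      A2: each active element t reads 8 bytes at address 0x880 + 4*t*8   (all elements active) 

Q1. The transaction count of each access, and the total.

A1: 4 transactions
A2: 16 transactions

Answer: 4,16; total 20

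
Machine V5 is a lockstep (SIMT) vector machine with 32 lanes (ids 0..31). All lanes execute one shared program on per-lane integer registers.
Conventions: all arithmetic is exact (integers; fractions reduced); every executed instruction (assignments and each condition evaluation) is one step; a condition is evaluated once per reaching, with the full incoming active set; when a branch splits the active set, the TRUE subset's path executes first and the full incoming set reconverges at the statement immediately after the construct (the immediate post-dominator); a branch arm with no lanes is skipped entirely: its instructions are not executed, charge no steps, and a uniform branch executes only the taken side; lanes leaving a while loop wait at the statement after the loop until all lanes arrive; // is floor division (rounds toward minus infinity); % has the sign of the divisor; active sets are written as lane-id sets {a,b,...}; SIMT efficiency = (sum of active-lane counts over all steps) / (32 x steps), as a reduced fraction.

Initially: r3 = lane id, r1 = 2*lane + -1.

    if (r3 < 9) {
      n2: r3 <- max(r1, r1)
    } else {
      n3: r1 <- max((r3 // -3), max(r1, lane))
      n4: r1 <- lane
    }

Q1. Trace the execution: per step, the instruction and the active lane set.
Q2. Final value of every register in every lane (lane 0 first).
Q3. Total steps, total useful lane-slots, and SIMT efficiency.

step 0: eval (r3 < 9)                {0,1,2,3,4,5,6,7,8,9,10,11,12,13,14,15,16,17,18,19,20,21,22,23,24,25,26,27,28,29,30,31}
step 1: r3 <- max(r1, r1)            {0,1,2,3,4,5,6,7,8}
step 2: r1 <- max((r3 // -3), max(r1, lane)) {9,10,11,12,13,14,15,16,17,18,19,20,21,22,23,24,25,26,27,28,29,30,31}
step 3: r1 <- lane                   {9,10,11,12,13,14,15,16,17,18,19,20,21,22,23,24,25,26,27,28,29,30,31}

Answer: 4 steps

r3: -1,1,3,5,7,9,11,13,15,9,10,11,12,13,14,15,16,17,18,19,20,21,22,23,24,25,26,27,28,29,30,31
r1: -1,1,3,5,7,9,11,13,15,9,10,11,12,13,14,15,16,17,18,19,20,21,22,23,24,25,26,27,28,29,30,31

steps = 4; useful = 87; efficiency = 87/128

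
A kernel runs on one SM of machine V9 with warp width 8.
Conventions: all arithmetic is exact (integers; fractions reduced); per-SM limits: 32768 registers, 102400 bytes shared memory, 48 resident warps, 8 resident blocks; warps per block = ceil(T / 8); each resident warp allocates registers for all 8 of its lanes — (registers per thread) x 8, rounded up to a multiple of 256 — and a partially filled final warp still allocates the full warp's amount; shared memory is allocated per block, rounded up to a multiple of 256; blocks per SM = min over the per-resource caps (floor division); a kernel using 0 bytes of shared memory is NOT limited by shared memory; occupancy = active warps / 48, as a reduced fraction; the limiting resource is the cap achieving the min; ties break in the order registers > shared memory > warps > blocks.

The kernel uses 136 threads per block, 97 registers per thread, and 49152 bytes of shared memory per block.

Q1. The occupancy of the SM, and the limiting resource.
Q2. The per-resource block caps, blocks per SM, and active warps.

Answer: occupancy 17/48, limited by registers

registers: 1 block
shared memory: 2 blocks
warps: 2 blocks
blocks: 8 blocks

Answer: 1 block, 17 active warps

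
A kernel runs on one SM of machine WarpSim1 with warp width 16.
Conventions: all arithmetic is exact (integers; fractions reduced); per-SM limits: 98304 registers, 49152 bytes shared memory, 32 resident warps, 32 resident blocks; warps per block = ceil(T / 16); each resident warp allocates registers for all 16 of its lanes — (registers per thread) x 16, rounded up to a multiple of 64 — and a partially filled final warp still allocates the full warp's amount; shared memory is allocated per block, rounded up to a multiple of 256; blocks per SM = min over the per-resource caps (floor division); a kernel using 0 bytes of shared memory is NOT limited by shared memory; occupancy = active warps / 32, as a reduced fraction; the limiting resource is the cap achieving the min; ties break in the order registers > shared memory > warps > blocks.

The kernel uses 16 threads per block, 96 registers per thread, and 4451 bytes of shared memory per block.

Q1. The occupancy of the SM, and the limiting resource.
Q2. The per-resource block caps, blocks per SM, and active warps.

Answer: occupancy 5/16, limited by shared memory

registers: 64 blocks
shared memory: 10 blocks
warps: 32 blocks
blocks: 32 blocks

Answer: 10 blocks, 10 active warps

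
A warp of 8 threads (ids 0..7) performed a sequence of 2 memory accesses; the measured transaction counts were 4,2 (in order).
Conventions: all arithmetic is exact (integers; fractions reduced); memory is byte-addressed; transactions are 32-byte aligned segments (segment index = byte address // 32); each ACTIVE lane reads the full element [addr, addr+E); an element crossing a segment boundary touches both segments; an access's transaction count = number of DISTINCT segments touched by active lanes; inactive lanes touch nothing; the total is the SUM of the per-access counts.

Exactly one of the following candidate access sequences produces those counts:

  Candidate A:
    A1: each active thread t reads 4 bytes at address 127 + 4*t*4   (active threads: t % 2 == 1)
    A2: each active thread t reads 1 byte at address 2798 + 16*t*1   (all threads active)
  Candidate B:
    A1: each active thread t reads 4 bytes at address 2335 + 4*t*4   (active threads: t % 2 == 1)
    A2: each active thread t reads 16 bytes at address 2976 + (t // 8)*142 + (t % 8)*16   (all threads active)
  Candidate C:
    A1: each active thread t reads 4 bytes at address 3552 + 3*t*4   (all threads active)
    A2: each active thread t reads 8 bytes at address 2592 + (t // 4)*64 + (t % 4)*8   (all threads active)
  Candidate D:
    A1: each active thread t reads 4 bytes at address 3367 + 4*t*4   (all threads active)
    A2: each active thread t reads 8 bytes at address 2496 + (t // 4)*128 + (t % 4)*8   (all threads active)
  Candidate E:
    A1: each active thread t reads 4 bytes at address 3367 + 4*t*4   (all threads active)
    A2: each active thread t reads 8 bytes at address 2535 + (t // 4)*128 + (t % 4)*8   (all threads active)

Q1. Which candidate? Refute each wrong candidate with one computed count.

A: A2 gives 4 transactions, not 2
B: A2 gives 4 transactions, not 2
C: A1 gives 3 transactions, not 4
E: A2 gives 4 transactions, not 2
D: all counts match (4,2)

Answer: D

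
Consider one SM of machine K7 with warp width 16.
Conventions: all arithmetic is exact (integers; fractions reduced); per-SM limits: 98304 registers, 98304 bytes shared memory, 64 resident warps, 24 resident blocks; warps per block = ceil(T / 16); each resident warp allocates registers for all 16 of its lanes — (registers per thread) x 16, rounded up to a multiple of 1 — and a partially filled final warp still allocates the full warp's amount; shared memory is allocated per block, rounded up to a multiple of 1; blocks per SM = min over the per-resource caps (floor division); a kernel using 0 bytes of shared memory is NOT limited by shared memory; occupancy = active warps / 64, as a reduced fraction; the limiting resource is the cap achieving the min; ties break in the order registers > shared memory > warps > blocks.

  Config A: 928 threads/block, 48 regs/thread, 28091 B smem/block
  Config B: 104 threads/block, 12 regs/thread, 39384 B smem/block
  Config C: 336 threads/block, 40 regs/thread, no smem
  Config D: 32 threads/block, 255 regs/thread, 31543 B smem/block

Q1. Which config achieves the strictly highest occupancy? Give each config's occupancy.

occupancies: A 29/32, B 7/32, C 63/64, D 3/32

Answer: C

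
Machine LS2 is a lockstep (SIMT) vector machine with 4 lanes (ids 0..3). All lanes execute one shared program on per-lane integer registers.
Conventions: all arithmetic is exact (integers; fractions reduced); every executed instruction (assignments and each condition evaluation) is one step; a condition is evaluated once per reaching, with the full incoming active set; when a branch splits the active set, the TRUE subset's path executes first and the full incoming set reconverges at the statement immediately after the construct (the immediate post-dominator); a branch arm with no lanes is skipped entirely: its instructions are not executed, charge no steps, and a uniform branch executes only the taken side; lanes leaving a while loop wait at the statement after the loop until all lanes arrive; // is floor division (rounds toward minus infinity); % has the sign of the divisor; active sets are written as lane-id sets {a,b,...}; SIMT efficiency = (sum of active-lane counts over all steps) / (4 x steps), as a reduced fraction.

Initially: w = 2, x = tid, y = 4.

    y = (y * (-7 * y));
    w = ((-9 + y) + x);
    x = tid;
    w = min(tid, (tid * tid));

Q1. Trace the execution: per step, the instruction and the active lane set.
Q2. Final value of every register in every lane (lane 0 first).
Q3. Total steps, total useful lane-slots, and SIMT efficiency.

step 0: y <- (y * (-7 * y))          {0,1,2,3}
step 1: w <- ((-9 + y) + x)          {0,1,2,3}
step 2: x <- tid                     {0,1,2,3}
step 3: w <- min(tid, (tid * tid))   {0,1,2,3}

Answer: 4 steps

w: 0,1,2,3
x: 0,1,2,3
y: -112,-112,-112,-112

steps = 4; useful = 16; efficiency = 16/16 = 1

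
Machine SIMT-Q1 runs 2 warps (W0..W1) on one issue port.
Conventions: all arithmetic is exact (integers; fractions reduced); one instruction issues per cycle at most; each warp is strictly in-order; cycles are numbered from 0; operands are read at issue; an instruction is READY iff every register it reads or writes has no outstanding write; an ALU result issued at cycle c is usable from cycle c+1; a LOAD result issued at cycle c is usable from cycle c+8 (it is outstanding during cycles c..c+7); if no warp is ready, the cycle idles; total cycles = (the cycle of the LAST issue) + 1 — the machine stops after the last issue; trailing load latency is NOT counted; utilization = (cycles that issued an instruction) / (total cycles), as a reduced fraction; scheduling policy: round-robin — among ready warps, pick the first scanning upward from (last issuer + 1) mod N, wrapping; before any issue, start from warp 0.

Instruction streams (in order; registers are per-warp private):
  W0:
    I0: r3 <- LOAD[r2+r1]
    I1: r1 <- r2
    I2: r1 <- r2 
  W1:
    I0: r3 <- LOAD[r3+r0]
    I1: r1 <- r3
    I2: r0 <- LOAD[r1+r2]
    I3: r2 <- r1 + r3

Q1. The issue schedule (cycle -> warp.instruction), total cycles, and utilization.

cycle 0: W0.I0
cycle 1: W1.I0
cycle 2: W0.I1
cycle 3: W0.I2
cycle 4: idle
cycle 5: idle
cycle 6: idle
cycle 7: idle
cycle 8: idle
cycle 9: W1.I1
cycle 10: W1.I2
cycle 11: W1.I3

Answer: 12 cycles, utilization 7/12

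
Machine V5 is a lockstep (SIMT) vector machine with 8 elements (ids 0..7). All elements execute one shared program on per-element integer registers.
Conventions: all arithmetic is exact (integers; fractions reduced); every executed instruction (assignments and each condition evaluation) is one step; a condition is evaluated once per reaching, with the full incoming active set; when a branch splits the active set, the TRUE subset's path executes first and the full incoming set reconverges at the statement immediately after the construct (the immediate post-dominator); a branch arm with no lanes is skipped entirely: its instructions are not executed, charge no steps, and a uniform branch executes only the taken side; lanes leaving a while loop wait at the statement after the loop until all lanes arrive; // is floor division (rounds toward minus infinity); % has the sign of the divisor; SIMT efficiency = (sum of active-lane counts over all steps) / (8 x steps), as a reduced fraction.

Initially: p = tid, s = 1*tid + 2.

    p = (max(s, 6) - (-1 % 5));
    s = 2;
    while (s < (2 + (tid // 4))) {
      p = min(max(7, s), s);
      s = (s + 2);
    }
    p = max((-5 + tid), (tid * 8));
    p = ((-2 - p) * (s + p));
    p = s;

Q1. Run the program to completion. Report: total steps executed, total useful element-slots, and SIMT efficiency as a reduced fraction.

Answer: 9 steps, 60 useful, 5/6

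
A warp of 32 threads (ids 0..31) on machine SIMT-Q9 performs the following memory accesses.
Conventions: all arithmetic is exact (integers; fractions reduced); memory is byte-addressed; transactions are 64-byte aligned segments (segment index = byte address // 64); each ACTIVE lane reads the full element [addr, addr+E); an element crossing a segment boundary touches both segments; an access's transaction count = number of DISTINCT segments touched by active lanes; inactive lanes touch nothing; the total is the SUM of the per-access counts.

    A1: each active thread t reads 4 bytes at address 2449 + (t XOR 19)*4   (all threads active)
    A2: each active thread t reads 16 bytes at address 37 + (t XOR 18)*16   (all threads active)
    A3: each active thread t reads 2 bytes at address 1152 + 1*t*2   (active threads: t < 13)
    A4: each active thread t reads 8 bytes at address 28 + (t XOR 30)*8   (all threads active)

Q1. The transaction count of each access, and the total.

A1: 3 transactions
A2: 9 transactions
A3: 1 transaction
A4: 5 transactions

Answer: 3,9,1,5; total 18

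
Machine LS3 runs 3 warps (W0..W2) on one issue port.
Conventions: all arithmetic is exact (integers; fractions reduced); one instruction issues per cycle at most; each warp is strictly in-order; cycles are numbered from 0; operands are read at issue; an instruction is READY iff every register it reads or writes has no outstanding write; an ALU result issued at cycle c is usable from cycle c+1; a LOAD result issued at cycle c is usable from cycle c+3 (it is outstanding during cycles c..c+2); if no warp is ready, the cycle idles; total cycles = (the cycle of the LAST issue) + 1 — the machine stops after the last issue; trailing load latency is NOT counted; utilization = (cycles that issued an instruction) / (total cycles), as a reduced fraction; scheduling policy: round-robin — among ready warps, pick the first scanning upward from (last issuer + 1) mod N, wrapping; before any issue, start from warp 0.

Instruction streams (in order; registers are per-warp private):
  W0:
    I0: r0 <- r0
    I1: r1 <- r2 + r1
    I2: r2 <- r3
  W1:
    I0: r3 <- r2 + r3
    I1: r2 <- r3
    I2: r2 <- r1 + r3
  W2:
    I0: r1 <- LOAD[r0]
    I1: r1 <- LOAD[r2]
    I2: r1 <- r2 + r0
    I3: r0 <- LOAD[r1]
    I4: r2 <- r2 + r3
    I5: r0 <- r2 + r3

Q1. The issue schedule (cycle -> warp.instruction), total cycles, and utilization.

cycle 0: W0.I0
cycle 1: W1.I0
cycle 2: W2.I0
cycle 3: W0.I1
cycle 4: W1.I1
cycle 5: W2.I1
cycle 6: W0.I2
cycle 7: W1.I2
cycle 8: W2.I2
cycle 9: W2.I3
cycle 10: W2.I4
cycle 11: idle
cycle 12: W2.I5

Answer: 13 cycles, utilization 12/13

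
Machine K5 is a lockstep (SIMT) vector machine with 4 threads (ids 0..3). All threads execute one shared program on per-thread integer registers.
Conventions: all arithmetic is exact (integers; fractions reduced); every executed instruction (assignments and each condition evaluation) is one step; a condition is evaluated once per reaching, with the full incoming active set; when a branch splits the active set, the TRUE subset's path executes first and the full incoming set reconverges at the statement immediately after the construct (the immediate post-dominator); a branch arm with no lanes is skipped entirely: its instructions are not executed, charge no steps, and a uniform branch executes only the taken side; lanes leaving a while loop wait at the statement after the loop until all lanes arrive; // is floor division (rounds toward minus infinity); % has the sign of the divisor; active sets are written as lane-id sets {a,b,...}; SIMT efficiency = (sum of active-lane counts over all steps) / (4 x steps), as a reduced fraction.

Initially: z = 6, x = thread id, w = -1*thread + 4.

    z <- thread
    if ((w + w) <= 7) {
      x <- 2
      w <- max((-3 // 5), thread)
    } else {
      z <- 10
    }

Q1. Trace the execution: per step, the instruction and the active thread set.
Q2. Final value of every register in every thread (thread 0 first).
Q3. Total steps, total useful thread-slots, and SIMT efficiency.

step 0: z <- thread                  {0,1,2,3}
step 1: eval ((w + w) <= 7)          {0,1,2,3}
step 2: x <- 2                       {1,2,3}
step 3: w <- max((-3 // 5), thread)  {1,2,3}
step 4: z <- 10                      {0}

Answer: 5 steps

z: 10,1,2,3
x: 0,2,2,2
w: 4,1,2,3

steps = 5; useful = 15; efficiency = 15/20 = 3/4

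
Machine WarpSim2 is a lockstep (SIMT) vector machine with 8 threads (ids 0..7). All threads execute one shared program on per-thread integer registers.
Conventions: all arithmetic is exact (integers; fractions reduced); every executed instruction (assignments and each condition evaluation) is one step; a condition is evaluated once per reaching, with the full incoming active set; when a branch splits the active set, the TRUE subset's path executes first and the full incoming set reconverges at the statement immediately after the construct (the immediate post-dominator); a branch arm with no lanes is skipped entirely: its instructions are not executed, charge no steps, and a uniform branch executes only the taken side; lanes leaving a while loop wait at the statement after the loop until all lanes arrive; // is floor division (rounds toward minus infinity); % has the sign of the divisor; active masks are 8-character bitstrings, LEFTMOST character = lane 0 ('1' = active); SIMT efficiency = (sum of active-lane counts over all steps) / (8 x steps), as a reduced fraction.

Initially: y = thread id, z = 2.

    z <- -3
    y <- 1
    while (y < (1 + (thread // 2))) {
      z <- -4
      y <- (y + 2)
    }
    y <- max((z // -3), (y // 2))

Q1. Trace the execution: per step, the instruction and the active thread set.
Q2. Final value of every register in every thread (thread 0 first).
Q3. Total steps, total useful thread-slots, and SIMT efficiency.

step 0: z <- -3                      11111111
step 1: y <- 1                       11111111
step 2: eval (y < (1 + (thread // 2))) 11111111
step 3: z <- -4                      00111111
step 4: y <- (y + 2)                 00111111
step 5: eval (y < (1 + (thread // 2))) 00111111
step 6: z <- -4                      00000011
step 7: y <- (y + 2)                 00000011
step 8: eval (y < (1 + (thread // 2))) 00000011
step 9: y <- max((z // -3), (y // 2)) 11111111

Answer: 10 steps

y: 1,1,1,1,1,1,2,2
z: -3,-3,-4,-4,-4,-4,-4,-4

steps = 10; useful = 56; efficiency = 56/80 = 7/10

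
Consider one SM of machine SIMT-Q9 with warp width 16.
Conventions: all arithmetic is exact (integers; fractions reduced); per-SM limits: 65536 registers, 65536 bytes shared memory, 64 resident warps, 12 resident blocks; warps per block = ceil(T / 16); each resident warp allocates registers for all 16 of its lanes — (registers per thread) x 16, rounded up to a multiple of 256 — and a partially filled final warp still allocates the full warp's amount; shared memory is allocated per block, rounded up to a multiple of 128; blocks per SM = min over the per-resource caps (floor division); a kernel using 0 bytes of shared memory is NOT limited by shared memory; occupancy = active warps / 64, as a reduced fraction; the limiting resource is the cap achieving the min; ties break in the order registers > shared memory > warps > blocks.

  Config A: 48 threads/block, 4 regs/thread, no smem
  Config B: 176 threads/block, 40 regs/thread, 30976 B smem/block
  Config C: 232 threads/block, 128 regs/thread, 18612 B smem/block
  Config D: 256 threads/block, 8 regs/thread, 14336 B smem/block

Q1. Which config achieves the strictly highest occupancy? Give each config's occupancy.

occupancies: A 9/16, B 11/32, C 15/32, D 1

Answer: D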